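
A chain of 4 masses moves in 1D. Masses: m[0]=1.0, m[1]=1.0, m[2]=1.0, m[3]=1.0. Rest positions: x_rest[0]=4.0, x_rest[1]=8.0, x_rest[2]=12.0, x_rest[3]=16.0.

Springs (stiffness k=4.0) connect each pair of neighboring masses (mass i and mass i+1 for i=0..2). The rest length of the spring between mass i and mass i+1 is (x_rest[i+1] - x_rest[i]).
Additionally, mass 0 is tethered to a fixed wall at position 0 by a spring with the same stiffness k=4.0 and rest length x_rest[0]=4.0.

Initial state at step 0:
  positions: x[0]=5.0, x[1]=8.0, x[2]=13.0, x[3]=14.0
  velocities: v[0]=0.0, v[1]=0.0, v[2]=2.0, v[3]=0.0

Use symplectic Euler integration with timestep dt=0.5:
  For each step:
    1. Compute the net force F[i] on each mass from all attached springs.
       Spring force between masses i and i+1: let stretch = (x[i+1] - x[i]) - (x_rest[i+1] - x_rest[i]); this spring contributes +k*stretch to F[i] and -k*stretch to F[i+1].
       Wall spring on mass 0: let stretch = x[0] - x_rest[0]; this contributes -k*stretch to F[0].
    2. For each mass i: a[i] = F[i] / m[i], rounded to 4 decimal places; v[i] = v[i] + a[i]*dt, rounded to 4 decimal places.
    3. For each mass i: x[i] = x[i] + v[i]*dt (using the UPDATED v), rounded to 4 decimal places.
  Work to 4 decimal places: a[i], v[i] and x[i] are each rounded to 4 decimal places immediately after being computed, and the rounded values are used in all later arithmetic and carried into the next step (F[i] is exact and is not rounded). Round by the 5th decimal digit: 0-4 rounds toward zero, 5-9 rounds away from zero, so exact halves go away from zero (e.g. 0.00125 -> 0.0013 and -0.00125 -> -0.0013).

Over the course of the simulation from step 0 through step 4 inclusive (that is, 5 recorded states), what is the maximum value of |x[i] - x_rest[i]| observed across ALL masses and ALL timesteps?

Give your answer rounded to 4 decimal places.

Answer: 3.0000

Derivation:
Step 0: x=[5.0000 8.0000 13.0000 14.0000] v=[0.0000 0.0000 2.0000 0.0000]
Step 1: x=[3.0000 10.0000 10.0000 17.0000] v=[-4.0000 4.0000 -6.0000 6.0000]
Step 2: x=[5.0000 5.0000 14.0000 17.0000] v=[4.0000 -10.0000 8.0000 0.0000]
Step 3: x=[2.0000 9.0000 12.0000 18.0000] v=[-6.0000 8.0000 -4.0000 2.0000]
Step 4: x=[4.0000 9.0000 13.0000 17.0000] v=[4.0000 0.0000 2.0000 -2.0000]
Max displacement = 3.0000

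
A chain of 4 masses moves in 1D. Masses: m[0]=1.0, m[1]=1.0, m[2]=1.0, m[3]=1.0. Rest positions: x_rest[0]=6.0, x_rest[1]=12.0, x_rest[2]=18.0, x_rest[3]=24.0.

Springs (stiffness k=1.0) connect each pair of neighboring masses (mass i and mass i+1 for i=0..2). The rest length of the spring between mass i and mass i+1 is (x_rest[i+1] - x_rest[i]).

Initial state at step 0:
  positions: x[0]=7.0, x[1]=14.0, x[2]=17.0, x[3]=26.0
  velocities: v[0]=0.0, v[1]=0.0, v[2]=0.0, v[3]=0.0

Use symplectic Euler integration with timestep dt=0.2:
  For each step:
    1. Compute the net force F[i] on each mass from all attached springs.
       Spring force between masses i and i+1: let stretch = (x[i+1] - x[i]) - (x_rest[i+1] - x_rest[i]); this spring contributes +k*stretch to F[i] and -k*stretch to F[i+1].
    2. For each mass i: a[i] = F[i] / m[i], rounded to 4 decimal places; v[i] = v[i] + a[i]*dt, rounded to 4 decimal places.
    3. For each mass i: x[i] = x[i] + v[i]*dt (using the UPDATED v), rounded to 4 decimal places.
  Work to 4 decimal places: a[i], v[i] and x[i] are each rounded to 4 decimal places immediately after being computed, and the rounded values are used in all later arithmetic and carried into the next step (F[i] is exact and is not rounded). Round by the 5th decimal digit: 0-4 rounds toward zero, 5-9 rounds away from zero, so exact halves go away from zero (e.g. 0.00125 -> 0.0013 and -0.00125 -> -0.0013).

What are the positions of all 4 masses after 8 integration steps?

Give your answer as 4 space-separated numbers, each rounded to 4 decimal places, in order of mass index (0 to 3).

Step 0: x=[7.0000 14.0000 17.0000 26.0000] v=[0.0000 0.0000 0.0000 0.0000]
Step 1: x=[7.0400 13.8400 17.2400 25.8800] v=[0.2000 -0.8000 1.2000 -0.6000]
Step 2: x=[7.1120 13.5440 17.6896 25.6544] v=[0.3600 -1.4800 2.2480 -1.1280]
Step 3: x=[7.2013 13.1565 18.2920 25.3502] v=[0.4464 -1.9373 3.0118 -1.5210]
Step 4: x=[7.2888 12.7363 18.9713 25.0037] v=[0.4374 -2.1012 3.3963 -1.7326]
Step 5: x=[7.3542 12.3476 19.6425 24.6559] v=[0.3269 -1.9437 3.3558 -1.7391]
Step 6: x=[7.3793 12.0509 20.2224 24.3475] v=[0.1256 -1.4834 2.8995 -1.5418]
Step 7: x=[7.3513 11.8942 20.6404 24.1141] v=[-0.1401 -0.7834 2.0902 -1.1668]
Step 8: x=[7.2650 11.9057 20.8475 23.9818] v=[-0.4315 0.0573 1.0357 -0.6615]

Answer: 7.2650 11.9057 20.8475 23.9818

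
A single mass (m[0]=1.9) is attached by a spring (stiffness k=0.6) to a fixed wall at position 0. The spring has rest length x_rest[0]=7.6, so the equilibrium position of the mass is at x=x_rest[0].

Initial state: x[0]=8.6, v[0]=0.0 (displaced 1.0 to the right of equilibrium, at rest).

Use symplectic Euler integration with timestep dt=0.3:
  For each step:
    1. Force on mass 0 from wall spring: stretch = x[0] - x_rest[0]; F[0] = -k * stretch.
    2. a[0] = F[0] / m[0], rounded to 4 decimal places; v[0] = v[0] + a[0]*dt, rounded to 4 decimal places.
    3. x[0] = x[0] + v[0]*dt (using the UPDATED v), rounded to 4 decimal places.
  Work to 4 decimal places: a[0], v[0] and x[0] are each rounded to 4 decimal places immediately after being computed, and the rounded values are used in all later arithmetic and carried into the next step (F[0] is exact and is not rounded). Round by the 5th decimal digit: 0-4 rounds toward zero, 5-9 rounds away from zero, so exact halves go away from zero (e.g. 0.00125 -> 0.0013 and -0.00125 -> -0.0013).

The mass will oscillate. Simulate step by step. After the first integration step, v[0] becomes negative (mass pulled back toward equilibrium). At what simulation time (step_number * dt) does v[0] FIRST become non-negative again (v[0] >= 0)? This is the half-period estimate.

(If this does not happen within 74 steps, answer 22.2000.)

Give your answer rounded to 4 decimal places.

Answer: 5.7000

Derivation:
Step 0: x=[8.6000] v=[0.0000]
Step 1: x=[8.5716] v=[-0.0947]
Step 2: x=[8.5156] v=[-0.1867]
Step 3: x=[8.4336] v=[-0.2734]
Step 4: x=[8.3279] v=[-0.3524]
Step 5: x=[8.2015] v=[-0.4214]
Step 6: x=[8.0580] v=[-0.4784]
Step 7: x=[7.9015] v=[-0.5218]
Step 8: x=[7.7364] v=[-0.5504]
Step 9: x=[7.5674] v=[-0.5633]
Step 10: x=[7.3993] v=[-0.5602]
Step 11: x=[7.2369] v=[-0.5412]
Step 12: x=[7.0849] v=[-0.5068]
Step 13: x=[6.9475] v=[-0.4580]
Step 14: x=[6.8286] v=[-0.3962]
Step 15: x=[6.7317] v=[-0.3231]
Step 16: x=[6.6595] v=[-0.2408]
Step 17: x=[6.6140] v=[-0.1517]
Step 18: x=[6.5965] v=[-0.0583]
Step 19: x=[6.6075] v=[0.0368]
First v>=0 after going negative at step 19, time=5.7000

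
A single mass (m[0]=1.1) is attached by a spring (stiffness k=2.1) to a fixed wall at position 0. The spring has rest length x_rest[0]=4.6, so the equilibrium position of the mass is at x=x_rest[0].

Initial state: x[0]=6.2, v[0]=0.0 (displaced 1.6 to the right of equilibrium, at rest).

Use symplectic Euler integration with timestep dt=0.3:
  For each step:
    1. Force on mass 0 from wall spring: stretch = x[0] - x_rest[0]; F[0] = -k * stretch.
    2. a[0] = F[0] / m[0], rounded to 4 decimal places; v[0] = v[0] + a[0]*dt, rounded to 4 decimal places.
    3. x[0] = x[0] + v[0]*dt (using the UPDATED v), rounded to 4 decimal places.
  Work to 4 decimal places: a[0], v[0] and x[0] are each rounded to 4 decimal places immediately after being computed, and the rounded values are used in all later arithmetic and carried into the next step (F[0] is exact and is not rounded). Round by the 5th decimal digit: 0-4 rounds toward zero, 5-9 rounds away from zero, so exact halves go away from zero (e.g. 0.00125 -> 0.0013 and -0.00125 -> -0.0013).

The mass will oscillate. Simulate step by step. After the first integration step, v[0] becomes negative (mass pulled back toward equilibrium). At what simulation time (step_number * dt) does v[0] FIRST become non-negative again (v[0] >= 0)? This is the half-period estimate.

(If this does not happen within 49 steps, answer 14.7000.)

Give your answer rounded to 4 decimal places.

Step 0: x=[6.2000] v=[0.0000]
Step 1: x=[5.9251] v=[-0.9164]
Step 2: x=[5.4225] v=[-1.6753]
Step 3: x=[4.7786] v=[-2.1464]
Step 4: x=[4.1040] v=[-2.2487]
Step 5: x=[3.5146] v=[-1.9646]
Step 6: x=[3.1117] v=[-1.3430]
Step 7: x=[2.9645] v=[-0.4906]
Step 8: x=[3.0983] v=[0.4461]
First v>=0 after going negative at step 8, time=2.4000

Answer: 2.4000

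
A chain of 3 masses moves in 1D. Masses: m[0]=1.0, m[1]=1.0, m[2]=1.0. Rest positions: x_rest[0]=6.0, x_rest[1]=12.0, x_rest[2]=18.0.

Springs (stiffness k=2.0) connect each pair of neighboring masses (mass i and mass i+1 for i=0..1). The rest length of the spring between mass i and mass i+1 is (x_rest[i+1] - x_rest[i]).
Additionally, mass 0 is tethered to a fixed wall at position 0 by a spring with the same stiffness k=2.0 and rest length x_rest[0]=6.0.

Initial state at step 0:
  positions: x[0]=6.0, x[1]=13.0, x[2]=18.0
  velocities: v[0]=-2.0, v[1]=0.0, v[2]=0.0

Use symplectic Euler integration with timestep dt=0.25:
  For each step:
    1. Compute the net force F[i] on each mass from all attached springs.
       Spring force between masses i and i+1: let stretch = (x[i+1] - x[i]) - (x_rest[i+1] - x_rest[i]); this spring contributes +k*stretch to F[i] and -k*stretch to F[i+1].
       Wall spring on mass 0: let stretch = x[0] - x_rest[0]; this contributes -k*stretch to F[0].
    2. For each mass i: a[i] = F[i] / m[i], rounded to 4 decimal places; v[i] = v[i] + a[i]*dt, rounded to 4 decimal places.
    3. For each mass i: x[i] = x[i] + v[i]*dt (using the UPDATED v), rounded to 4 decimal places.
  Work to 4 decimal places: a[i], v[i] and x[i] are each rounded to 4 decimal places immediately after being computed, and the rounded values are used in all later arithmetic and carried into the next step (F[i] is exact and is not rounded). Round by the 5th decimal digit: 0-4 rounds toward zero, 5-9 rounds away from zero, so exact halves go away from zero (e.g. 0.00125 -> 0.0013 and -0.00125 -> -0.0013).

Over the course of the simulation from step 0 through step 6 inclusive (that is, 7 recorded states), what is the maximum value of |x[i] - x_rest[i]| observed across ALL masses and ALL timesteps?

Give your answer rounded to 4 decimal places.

Answer: 1.0772

Derivation:
Step 0: x=[6.0000 13.0000 18.0000] v=[-2.0000 0.0000 0.0000]
Step 1: x=[5.6250 12.7500 18.1250] v=[-1.5000 -1.0000 0.5000]
Step 2: x=[5.4375 12.2813 18.3281] v=[-0.7500 -1.8750 0.8125]
Step 3: x=[5.4258 11.7129 18.5254] v=[-0.0469 -2.2735 0.7891]
Step 4: x=[5.5218 11.2102 18.6211] v=[0.3838 -2.0108 0.3829]
Step 5: x=[5.6386 10.9228 18.5405] v=[0.4671 -1.1496 -0.3226]
Step 6: x=[5.7111 10.9271 18.2576] v=[0.2899 0.0172 -1.1315]
Max displacement = 1.0772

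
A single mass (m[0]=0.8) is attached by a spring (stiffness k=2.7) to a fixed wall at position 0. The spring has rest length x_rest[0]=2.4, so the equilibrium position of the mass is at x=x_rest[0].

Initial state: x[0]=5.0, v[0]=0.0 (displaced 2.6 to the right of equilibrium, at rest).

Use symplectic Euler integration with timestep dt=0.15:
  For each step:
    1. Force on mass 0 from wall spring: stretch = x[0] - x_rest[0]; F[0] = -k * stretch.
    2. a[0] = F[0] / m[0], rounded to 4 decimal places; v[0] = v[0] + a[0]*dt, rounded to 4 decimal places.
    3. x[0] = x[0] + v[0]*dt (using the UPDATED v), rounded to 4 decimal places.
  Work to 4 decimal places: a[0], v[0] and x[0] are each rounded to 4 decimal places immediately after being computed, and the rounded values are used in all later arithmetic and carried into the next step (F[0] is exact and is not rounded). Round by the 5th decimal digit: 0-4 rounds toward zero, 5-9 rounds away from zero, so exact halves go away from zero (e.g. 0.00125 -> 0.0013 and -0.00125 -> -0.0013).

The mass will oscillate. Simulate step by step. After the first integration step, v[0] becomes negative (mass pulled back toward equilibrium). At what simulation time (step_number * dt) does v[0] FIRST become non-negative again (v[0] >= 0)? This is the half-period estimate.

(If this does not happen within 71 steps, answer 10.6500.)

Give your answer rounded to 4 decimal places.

Answer: 1.8000

Derivation:
Step 0: x=[5.0000] v=[0.0000]
Step 1: x=[4.8026] v=[-1.3163]
Step 2: x=[4.4227] v=[-2.5326]
Step 3: x=[3.8892] v=[-3.5566]
Step 4: x=[3.2426] v=[-4.3105]
Step 5: x=[2.5320] v=[-4.7371]
Step 6: x=[1.8114] v=[-4.8039]
Step 7: x=[1.1355] v=[-4.5059]
Step 8: x=[0.5556] v=[-3.8657]
Step 9: x=[0.1158] v=[-2.9320]
Step 10: x=[-0.1505] v=[-1.7756]
Step 11: x=[-0.2232] v=[-0.4844]
Step 12: x=[-0.0967] v=[0.8436]
First v>=0 after going negative at step 12, time=1.8000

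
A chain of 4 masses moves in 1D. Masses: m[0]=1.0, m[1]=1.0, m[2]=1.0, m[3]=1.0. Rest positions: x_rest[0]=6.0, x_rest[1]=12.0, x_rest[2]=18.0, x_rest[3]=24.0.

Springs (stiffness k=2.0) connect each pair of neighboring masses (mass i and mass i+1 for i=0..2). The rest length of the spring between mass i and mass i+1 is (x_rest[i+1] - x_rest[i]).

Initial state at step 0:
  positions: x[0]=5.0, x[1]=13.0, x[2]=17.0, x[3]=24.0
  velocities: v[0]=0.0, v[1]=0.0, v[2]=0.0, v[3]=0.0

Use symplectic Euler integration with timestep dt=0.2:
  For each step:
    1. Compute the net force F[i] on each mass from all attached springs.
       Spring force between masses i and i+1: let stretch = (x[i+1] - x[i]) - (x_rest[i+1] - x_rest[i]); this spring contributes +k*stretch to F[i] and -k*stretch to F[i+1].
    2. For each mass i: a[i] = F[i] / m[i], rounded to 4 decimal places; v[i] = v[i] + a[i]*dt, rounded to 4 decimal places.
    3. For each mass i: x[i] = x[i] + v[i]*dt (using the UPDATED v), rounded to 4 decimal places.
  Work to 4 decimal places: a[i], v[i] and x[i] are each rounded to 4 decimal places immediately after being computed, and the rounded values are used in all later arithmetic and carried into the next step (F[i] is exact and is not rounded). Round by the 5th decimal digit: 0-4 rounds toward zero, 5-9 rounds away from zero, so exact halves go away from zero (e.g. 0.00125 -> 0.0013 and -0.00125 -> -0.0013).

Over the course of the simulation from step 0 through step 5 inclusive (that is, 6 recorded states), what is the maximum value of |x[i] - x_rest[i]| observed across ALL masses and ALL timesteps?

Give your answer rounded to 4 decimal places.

Answer: 1.4530

Derivation:
Step 0: x=[5.0000 13.0000 17.0000 24.0000] v=[0.0000 0.0000 0.0000 0.0000]
Step 1: x=[5.1600 12.6800 17.2400 23.9200] v=[0.8000 -1.6000 1.2000 -0.4000]
Step 2: x=[5.4416 12.1232 17.6496 23.7856] v=[1.4080 -2.7840 2.0480 -0.6720]
Step 3: x=[5.7777 11.4740 18.1080 23.6403] v=[1.6806 -3.2461 2.2918 -0.7264]
Step 4: x=[6.0895 10.8998 18.4782 23.5324] v=[1.5591 -2.8710 1.8511 -0.5393]
Step 5: x=[6.3061 10.5470 18.6465 23.5002] v=[1.0832 -1.7638 0.8414 -0.1610]
Max displacement = 1.4530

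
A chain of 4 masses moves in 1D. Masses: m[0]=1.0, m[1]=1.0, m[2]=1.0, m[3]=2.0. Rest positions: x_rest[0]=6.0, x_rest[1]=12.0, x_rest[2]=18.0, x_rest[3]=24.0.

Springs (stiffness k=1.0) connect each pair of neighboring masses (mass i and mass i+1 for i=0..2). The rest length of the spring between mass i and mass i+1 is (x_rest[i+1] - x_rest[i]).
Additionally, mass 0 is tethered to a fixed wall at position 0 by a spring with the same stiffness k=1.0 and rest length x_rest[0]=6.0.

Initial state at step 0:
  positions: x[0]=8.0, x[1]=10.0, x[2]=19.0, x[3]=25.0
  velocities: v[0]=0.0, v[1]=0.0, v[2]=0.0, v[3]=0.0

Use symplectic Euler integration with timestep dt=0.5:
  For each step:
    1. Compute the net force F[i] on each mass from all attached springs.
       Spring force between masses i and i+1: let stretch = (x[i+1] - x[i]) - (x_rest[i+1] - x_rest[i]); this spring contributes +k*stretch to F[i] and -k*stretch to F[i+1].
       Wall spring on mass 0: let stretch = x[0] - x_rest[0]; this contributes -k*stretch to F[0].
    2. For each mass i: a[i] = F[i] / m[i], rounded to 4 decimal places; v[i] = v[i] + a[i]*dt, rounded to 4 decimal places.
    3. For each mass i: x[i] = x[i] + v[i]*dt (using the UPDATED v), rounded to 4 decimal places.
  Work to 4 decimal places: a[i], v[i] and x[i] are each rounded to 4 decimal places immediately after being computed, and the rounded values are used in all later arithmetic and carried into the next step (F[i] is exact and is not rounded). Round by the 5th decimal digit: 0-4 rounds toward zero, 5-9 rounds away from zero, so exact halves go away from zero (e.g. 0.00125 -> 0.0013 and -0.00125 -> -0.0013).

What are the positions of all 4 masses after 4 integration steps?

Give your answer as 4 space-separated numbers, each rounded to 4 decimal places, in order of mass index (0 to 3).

Answer: 4.9219 13.4239 18.8917 24.2740

Derivation:
Step 0: x=[8.0000 10.0000 19.0000 25.0000] v=[0.0000 0.0000 0.0000 0.0000]
Step 1: x=[6.5000 11.7500 18.2500 25.0000] v=[-3.0000 3.5000 -1.5000 0.0000]
Step 2: x=[4.6875 13.8125 17.5625 24.9063] v=[-3.6250 4.1250 -1.3750 -0.1875]
Step 3: x=[3.9844 14.5313 17.7735 24.6446] v=[-1.4063 1.4375 0.4219 -0.5235]
Step 4: x=[4.9219 13.4239 18.8917 24.2740] v=[1.8750 -2.2149 2.2364 -0.7413]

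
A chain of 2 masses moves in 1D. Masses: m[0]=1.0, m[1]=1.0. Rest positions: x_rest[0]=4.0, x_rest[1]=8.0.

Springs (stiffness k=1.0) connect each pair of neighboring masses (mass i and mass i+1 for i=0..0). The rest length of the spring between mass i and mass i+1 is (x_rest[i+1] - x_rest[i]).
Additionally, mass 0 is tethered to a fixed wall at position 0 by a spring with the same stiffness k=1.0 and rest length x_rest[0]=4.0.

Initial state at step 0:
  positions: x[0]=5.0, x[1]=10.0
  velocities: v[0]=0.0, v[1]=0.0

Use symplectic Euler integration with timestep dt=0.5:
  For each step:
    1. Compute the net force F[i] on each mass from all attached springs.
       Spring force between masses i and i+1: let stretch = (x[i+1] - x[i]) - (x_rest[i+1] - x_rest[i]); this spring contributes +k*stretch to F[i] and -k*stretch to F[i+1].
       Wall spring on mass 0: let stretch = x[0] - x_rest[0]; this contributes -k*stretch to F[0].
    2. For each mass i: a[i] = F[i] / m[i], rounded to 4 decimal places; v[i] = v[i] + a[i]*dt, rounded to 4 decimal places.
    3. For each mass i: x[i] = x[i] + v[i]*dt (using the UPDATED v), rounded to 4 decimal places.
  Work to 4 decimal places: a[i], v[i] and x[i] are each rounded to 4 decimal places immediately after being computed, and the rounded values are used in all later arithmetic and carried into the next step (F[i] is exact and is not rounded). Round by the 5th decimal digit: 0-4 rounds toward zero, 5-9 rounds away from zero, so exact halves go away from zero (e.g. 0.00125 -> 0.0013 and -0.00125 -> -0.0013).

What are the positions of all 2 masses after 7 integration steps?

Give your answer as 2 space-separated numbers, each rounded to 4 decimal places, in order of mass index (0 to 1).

Answer: 3.0001 6.7996

Derivation:
Step 0: x=[5.0000 10.0000] v=[0.0000 0.0000]
Step 1: x=[5.0000 9.7500] v=[0.0000 -0.5000]
Step 2: x=[4.9375 9.3125] v=[-0.1250 -0.8750]
Step 3: x=[4.7344 8.7813] v=[-0.4063 -1.0625]
Step 4: x=[4.3594 8.2383] v=[-0.7501 -1.0860]
Step 5: x=[3.8642 7.7256] v=[-0.9904 -1.0255]
Step 6: x=[3.3683 7.2475] v=[-0.9918 -0.9562]
Step 7: x=[3.0001 6.7996] v=[-0.7364 -0.8958]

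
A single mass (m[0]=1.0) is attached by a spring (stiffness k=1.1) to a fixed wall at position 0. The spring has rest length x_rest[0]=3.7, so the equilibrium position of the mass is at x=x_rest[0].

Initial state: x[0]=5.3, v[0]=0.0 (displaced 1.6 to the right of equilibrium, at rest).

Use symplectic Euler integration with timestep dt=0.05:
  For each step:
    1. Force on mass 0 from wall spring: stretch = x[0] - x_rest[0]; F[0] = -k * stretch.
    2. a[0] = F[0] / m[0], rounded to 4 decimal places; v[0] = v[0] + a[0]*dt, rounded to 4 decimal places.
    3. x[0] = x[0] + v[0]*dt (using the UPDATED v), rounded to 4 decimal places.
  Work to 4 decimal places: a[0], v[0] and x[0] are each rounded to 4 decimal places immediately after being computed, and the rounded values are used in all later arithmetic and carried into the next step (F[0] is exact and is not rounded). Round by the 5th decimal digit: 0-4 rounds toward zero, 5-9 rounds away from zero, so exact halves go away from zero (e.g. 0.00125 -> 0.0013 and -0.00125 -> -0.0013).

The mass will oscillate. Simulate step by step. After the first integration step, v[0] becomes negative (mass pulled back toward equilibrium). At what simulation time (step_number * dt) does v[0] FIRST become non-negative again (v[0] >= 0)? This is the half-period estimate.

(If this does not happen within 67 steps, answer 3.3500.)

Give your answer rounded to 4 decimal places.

Step 0: x=[5.3000] v=[0.0000]
Step 1: x=[5.2956] v=[-0.0880]
Step 2: x=[5.2868] v=[-0.1758]
Step 3: x=[5.2736] v=[-0.2631]
Step 4: x=[5.2561] v=[-0.3497]
Step 5: x=[5.2343] v=[-0.4353]
Step 6: x=[5.2083] v=[-0.5197]
Step 7: x=[5.1782] v=[-0.6027]
Step 8: x=[5.1440] v=[-0.6840]
Step 9: x=[5.1058] v=[-0.7634]
Step 10: x=[5.0638] v=[-0.8407]
Step 11: x=[5.0180] v=[-0.9157]
Step 12: x=[4.9686] v=[-0.9882]
Step 13: x=[4.9157] v=[-1.0580]
Step 14: x=[4.8595] v=[-1.1249]
Step 15: x=[4.8001] v=[-1.1887]
Step 16: x=[4.7376] v=[-1.2492]
Step 17: x=[4.6723] v=[-1.3063]
Step 18: x=[4.6043] v=[-1.3598]
Step 19: x=[4.5338] v=[-1.4095]
Step 20: x=[4.4610] v=[-1.4554]
Step 21: x=[4.3861] v=[-1.4973]
Step 22: x=[4.3094] v=[-1.5350]
Step 23: x=[4.2310] v=[-1.5685]
Step 24: x=[4.1511] v=[-1.5977]
Step 25: x=[4.0700] v=[-1.6225]
Step 26: x=[3.9879] v=[-1.6429]
Step 27: x=[3.9050] v=[-1.6587]
Step 28: x=[3.8215] v=[-1.6700]
Step 29: x=[3.7377] v=[-1.6767]
Step 30: x=[3.6538] v=[-1.6788]
Step 31: x=[3.5700] v=[-1.6763]
Step 32: x=[3.4865] v=[-1.6692]
Step 33: x=[3.4036] v=[-1.6575]
Step 34: x=[3.3215] v=[-1.6412]
Step 35: x=[3.2405] v=[-1.6204]
Step 36: x=[3.1607] v=[-1.5951]
Step 37: x=[3.0824] v=[-1.5654]
Step 38: x=[3.0058] v=[-1.5314]
Step 39: x=[2.9311] v=[-1.4932]
Step 40: x=[2.8586] v=[-1.4509]
Step 41: x=[2.7884] v=[-1.4046]
Step 42: x=[2.7207] v=[-1.3545]
Step 43: x=[2.6557] v=[-1.3006]
Step 44: x=[2.5935] v=[-1.2432]
Step 45: x=[2.5344] v=[-1.1823]
Step 46: x=[2.4785] v=[-1.1182]
Step 47: x=[2.4260] v=[-1.0510]
Step 48: x=[2.3770] v=[-0.9809]
Step 49: x=[2.3316] v=[-0.9081]
Step 50: x=[2.2900] v=[-0.8328]
Step 51: x=[2.2522] v=[-0.7553]
Step 52: x=[2.2184] v=[-0.6757]
Step 53: x=[2.1887] v=[-0.5942]
Step 54: x=[2.1631] v=[-0.5111]
Step 55: x=[2.1418] v=[-0.4266]
Step 56: x=[2.1248] v=[-0.3409]
Step 57: x=[2.1121] v=[-0.2543]
Step 58: x=[2.1038] v=[-0.1670]
Step 59: x=[2.0998] v=[-0.0792]
Step 60: x=[2.1002] v=[0.0088]
First v>=0 after going negative at step 60, time=3.0000

Answer: 3.0000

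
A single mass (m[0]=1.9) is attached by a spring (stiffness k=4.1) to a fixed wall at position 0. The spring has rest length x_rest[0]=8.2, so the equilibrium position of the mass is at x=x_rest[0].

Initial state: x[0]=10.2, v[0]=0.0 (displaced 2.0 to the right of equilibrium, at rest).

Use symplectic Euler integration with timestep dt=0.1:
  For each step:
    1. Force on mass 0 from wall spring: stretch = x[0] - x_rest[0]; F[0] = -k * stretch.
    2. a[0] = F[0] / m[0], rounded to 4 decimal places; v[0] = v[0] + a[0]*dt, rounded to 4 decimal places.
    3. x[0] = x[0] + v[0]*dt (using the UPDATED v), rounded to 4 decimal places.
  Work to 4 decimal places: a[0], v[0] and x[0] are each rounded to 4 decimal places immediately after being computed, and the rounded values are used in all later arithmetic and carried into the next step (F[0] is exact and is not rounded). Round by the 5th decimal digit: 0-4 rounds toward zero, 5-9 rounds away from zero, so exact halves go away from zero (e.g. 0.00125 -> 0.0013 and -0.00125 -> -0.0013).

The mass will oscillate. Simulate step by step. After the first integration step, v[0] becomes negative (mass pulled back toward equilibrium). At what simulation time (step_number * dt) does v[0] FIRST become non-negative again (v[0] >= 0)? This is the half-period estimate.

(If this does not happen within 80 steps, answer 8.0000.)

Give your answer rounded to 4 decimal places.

Answer: 2.2000

Derivation:
Step 0: x=[10.2000] v=[0.0000]
Step 1: x=[10.1568] v=[-0.4316]
Step 2: x=[10.0714] v=[-0.8539]
Step 3: x=[9.9456] v=[-1.2577]
Step 4: x=[9.7822] v=[-1.6344]
Step 5: x=[9.5846] v=[-1.9758]
Step 6: x=[9.3571] v=[-2.2746]
Step 7: x=[9.1047] v=[-2.5243]
Step 8: x=[8.8328] v=[-2.7195]
Step 9: x=[8.5472] v=[-2.8561]
Step 10: x=[8.2541] v=[-2.9310]
Step 11: x=[7.9598] v=[-2.9427]
Step 12: x=[7.6707] v=[-2.8909]
Step 13: x=[7.3930] v=[-2.7767]
Step 14: x=[7.1327] v=[-2.6026]
Step 15: x=[6.8955] v=[-2.3723]
Step 16: x=[6.6864] v=[-2.0908]
Step 17: x=[6.5100] v=[-1.7642]
Step 18: x=[6.3701] v=[-1.3995]
Step 19: x=[6.2696] v=[-1.0046]
Step 20: x=[6.2108] v=[-0.5880]
Step 21: x=[6.1949] v=[-0.1588]
Step 22: x=[6.2223] v=[0.2739]
First v>=0 after going negative at step 22, time=2.2000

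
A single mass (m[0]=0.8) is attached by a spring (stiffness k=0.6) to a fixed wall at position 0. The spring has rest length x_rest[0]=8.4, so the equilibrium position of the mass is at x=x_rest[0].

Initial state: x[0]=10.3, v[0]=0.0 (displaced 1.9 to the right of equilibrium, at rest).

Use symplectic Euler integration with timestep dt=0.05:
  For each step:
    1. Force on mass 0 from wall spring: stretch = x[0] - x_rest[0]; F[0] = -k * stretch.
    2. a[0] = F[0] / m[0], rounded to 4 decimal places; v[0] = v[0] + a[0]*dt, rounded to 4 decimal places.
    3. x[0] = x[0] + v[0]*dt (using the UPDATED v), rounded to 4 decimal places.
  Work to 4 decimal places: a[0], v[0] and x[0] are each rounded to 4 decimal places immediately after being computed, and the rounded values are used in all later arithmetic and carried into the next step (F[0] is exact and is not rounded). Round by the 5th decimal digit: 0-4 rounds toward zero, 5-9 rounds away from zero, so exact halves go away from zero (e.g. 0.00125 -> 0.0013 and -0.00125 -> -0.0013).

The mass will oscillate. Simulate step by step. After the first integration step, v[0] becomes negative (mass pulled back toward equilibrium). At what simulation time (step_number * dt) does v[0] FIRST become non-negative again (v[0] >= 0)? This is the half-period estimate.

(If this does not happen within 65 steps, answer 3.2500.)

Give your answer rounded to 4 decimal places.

Answer: 3.2500

Derivation:
Step 0: x=[10.3000] v=[0.0000]
Step 1: x=[10.2964] v=[-0.0713]
Step 2: x=[10.2893] v=[-0.1424]
Step 3: x=[10.2786] v=[-0.2133]
Step 4: x=[10.2644] v=[-0.2838]
Step 5: x=[10.2467] v=[-0.3537]
Step 6: x=[10.2256] v=[-0.4230]
Step 7: x=[10.2010] v=[-0.4915]
Step 8: x=[10.1731] v=[-0.5590]
Step 9: x=[10.1418] v=[-0.6255]
Step 10: x=[10.1073] v=[-0.6908]
Step 11: x=[10.0696] v=[-0.7548]
Step 12: x=[10.0287] v=[-0.8174]
Step 13: x=[9.9848] v=[-0.8785]
Step 14: x=[9.9379] v=[-0.9379]
Step 15: x=[9.8881] v=[-0.9956]
Step 16: x=[9.8355] v=[-1.0514]
Step 17: x=[9.7802] v=[-1.1052]
Step 18: x=[9.7224] v=[-1.1570]
Step 19: x=[9.6621] v=[-1.2066]
Step 20: x=[9.5994] v=[-1.2539]
Step 21: x=[9.5345] v=[-1.2989]
Step 22: x=[9.4674] v=[-1.3414]
Step 23: x=[9.3983] v=[-1.3814]
Step 24: x=[9.3274] v=[-1.4188]
Step 25: x=[9.2547] v=[-1.4536]
Step 26: x=[9.1804] v=[-1.4857]
Step 27: x=[9.1047] v=[-1.5150]
Step 28: x=[9.0276] v=[-1.5414]
Step 29: x=[8.9494] v=[-1.5649]
Step 30: x=[8.8701] v=[-1.5855]
Step 31: x=[8.7899] v=[-1.6031]
Step 32: x=[8.7090] v=[-1.6177]
Step 33: x=[8.6275] v=[-1.6293]
Step 34: x=[8.5456] v=[-1.6378]
Step 35: x=[8.4634] v=[-1.6433]
Step 36: x=[8.3811] v=[-1.6457]
Step 37: x=[8.2989] v=[-1.6450]
Step 38: x=[8.2168] v=[-1.6412]
Step 39: x=[8.1351] v=[-1.6343]
Step 40: x=[8.0539] v=[-1.6244]
Step 41: x=[7.9733] v=[-1.6114]
Step 42: x=[7.8935] v=[-1.5954]
Step 43: x=[7.8147] v=[-1.5764]
Step 44: x=[7.7370] v=[-1.5545]
Step 45: x=[7.6605] v=[-1.5296]
Step 46: x=[7.5854] v=[-1.5019]
Step 47: x=[7.5118] v=[-1.4714]
Step 48: x=[7.4399] v=[-1.4381]
Step 49: x=[7.3698] v=[-1.4021]
Step 50: x=[7.3016] v=[-1.3635]
Step 51: x=[7.2355] v=[-1.3223]
Step 52: x=[7.1716] v=[-1.2786]
Step 53: x=[7.1100] v=[-1.2325]
Step 54: x=[7.0508] v=[-1.1841]
Step 55: x=[6.9941] v=[-1.1335]
Step 56: x=[6.9401] v=[-1.0808]
Step 57: x=[6.8888] v=[-1.0261]
Step 58: x=[6.8403] v=[-0.9694]
Step 59: x=[6.7948] v=[-0.9109]
Step 60: x=[6.7523] v=[-0.8507]
Step 61: x=[6.7129] v=[-0.7889]
Step 62: x=[6.6766] v=[-0.7256]
Step 63: x=[6.6436] v=[-0.6610]
Step 64: x=[6.6138] v=[-0.5951]
Step 65: x=[6.5874] v=[-0.5281]
v[0] did not become non-negative within 65 steps; using fallback time=3.2500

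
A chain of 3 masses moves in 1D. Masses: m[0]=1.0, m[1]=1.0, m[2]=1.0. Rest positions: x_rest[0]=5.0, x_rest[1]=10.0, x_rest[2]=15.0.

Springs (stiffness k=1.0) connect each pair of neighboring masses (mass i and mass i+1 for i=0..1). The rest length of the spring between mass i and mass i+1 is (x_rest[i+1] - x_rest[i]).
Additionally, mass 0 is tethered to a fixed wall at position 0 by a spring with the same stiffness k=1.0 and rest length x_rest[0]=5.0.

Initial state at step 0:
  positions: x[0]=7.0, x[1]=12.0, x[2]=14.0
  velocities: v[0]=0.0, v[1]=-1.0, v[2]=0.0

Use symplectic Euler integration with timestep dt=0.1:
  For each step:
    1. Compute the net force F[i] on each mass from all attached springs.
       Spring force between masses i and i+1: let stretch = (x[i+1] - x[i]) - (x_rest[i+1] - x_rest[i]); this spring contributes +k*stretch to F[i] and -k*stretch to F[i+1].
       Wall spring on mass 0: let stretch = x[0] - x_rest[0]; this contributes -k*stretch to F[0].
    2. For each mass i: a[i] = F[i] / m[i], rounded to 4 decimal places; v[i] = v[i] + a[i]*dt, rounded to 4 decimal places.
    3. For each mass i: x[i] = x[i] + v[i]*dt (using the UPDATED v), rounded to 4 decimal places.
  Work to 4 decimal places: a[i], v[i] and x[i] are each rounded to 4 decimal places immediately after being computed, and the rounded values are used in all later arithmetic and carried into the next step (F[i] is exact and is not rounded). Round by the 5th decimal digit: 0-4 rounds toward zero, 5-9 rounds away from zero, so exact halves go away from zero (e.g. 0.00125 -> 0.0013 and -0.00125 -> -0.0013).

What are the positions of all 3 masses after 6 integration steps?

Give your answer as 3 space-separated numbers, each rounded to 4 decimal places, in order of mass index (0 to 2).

Answer: 6.5545 10.8841 14.5556

Derivation:
Step 0: x=[7.0000 12.0000 14.0000] v=[0.0000 -1.0000 0.0000]
Step 1: x=[6.9800 11.8700 14.0300] v=[-0.2000 -1.3000 0.3000]
Step 2: x=[6.9391 11.7127 14.0884] v=[-0.4090 -1.5730 0.5840]
Step 3: x=[6.8765 11.5314 14.1730] v=[-0.6256 -1.8128 0.8464]
Step 4: x=[6.7917 11.3300 14.2812] v=[-0.8478 -2.0141 1.0822]
Step 5: x=[6.6844 11.1127 14.4099] v=[-1.0731 -2.1728 1.2871]
Step 6: x=[6.5545 10.8841 14.5556] v=[-1.2987 -2.2859 1.4574]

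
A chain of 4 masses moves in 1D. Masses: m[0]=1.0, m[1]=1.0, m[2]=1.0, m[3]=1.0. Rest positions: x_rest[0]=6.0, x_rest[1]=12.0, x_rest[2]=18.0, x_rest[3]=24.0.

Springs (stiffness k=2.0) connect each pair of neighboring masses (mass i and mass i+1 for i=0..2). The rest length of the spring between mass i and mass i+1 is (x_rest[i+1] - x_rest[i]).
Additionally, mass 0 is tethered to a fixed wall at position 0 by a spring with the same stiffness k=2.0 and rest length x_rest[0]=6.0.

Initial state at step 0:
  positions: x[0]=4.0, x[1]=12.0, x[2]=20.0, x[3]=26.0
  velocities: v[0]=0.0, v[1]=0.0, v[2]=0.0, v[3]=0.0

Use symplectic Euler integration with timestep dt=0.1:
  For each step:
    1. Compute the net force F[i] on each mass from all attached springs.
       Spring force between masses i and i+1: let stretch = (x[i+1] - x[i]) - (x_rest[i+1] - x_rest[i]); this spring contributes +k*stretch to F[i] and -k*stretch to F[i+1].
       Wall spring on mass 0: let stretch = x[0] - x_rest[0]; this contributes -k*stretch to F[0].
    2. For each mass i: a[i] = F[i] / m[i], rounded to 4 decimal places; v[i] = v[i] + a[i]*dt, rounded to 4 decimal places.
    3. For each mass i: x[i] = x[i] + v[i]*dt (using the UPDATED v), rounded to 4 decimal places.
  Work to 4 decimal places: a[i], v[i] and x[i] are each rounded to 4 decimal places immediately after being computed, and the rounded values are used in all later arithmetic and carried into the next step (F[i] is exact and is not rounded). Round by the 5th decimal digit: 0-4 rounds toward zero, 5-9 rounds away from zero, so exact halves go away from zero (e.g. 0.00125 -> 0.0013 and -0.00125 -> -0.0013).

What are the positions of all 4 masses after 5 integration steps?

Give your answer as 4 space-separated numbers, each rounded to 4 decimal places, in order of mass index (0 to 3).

Step 0: x=[4.0000 12.0000 20.0000 26.0000] v=[0.0000 0.0000 0.0000 0.0000]
Step 1: x=[4.0800 12.0000 19.9600 26.0000] v=[0.8000 0.0000 -0.4000 0.0000]
Step 2: x=[4.2368 12.0008 19.8816 25.9992] v=[1.5680 0.0080 -0.7840 -0.0080]
Step 3: x=[4.4641 12.0039 19.7679 25.9961] v=[2.2734 0.0314 -1.1366 -0.0315]
Step 4: x=[4.7530 12.0115 19.6235 25.9884] v=[2.8885 0.0762 -1.4438 -0.0771]
Step 5: x=[5.0920 12.0262 19.4542 25.9734] v=[3.3896 0.1469 -1.6932 -0.1501]

Answer: 5.0920 12.0262 19.4542 25.9734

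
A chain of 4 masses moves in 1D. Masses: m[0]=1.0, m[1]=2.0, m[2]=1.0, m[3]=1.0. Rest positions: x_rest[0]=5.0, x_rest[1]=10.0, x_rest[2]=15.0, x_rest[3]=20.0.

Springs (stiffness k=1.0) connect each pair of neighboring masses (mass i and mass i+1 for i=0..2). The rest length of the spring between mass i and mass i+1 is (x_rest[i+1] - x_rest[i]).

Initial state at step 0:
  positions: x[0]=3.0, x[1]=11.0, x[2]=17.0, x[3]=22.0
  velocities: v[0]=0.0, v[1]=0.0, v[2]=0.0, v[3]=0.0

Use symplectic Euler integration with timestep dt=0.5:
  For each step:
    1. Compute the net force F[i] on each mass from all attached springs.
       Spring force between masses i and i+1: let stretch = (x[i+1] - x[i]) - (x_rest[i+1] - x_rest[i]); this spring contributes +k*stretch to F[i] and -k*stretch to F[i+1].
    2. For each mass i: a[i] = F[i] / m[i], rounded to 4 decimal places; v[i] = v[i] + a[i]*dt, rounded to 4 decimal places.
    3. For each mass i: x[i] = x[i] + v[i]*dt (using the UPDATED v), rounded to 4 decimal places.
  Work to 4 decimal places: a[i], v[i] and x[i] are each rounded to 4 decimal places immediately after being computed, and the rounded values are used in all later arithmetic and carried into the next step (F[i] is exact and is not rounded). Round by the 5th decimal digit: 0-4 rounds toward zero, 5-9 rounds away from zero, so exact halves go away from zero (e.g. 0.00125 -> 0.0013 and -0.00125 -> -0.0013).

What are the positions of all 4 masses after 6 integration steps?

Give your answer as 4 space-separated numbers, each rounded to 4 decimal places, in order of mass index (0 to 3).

Answer: 7.6153 10.8530 14.9192 19.7599

Derivation:
Step 0: x=[3.0000 11.0000 17.0000 22.0000] v=[0.0000 0.0000 0.0000 0.0000]
Step 1: x=[3.7500 10.7500 16.7500 22.0000] v=[1.5000 -0.5000 -0.5000 0.0000]
Step 2: x=[5.0000 10.3750 16.3125 21.9375] v=[2.5000 -0.7500 -0.8750 -0.1250]
Step 3: x=[6.3438 10.0703 15.7969 21.7188] v=[2.6875 -0.6094 -1.0313 -0.4375]
Step 4: x=[7.3692 10.0156 15.3301 21.2696] v=[2.0508 -0.1094 -0.9337 -0.8985]
Step 5: x=[7.8062 10.2945 15.0195 20.5855] v=[0.8740 0.5577 -0.6212 -1.3683]
Step 6: x=[7.6153 10.8530 14.9192 19.7599] v=[-0.3819 1.1169 -0.2007 -1.6513]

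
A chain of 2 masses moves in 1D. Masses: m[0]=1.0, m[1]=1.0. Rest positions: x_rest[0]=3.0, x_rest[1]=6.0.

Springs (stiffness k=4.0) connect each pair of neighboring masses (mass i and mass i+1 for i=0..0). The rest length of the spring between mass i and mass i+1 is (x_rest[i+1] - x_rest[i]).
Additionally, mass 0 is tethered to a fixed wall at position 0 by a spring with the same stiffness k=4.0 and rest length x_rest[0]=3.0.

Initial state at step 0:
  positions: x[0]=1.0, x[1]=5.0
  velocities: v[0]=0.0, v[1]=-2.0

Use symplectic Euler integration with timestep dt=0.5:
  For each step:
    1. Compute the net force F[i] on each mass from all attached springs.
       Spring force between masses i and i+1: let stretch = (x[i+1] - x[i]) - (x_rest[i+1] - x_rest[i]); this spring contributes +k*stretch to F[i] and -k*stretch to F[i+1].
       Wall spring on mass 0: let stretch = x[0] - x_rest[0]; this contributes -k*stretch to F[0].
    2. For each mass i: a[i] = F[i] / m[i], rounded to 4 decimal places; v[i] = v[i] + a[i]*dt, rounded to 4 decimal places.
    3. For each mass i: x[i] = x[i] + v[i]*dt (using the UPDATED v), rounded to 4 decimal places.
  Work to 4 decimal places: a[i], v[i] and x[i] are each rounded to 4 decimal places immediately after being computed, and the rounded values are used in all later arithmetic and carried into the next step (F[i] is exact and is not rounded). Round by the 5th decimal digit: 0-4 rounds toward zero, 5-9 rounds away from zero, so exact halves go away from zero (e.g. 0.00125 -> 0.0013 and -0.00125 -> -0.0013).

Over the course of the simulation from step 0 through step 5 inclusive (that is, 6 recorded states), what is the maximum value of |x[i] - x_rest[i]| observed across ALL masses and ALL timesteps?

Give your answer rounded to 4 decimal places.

Step 0: x=[1.0000 5.0000] v=[0.0000 -2.0000]
Step 1: x=[4.0000 3.0000] v=[6.0000 -4.0000]
Step 2: x=[2.0000 5.0000] v=[-4.0000 4.0000]
Step 3: x=[1.0000 7.0000] v=[-2.0000 4.0000]
Step 4: x=[5.0000 6.0000] v=[8.0000 -2.0000]
Step 5: x=[5.0000 7.0000] v=[0.0000 2.0000]
Max displacement = 3.0000

Answer: 3.0000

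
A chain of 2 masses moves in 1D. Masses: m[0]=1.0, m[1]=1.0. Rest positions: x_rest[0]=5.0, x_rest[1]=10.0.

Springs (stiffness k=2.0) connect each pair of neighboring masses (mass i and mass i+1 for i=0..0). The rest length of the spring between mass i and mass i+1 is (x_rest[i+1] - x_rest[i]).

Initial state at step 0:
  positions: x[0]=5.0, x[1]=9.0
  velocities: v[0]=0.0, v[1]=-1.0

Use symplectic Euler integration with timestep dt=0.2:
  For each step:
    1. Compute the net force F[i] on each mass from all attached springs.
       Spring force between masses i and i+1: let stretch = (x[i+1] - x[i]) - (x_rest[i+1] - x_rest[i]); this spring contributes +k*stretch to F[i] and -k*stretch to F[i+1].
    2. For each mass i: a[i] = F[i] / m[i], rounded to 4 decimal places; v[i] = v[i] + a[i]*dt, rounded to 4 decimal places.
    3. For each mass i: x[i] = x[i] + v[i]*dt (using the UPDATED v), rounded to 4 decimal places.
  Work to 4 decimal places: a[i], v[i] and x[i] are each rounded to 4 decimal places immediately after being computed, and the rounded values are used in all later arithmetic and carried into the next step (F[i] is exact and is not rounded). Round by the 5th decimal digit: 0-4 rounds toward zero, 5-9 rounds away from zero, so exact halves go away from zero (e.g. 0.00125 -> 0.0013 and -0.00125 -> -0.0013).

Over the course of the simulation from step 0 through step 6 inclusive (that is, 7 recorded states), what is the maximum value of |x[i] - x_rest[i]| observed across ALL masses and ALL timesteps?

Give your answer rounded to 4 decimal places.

Step 0: x=[5.0000 9.0000] v=[0.0000 -1.0000]
Step 1: x=[4.9200 8.8800] v=[-0.4000 -0.6000]
Step 2: x=[4.7568 8.8432] v=[-0.8160 -0.1840]
Step 3: x=[4.5205 8.8795] v=[-1.1814 0.1814]
Step 4: x=[4.2329 8.9671] v=[-1.4378 0.4378]
Step 5: x=[3.9241 9.0759] v=[-1.5441 0.5441]
Step 6: x=[3.6274 9.1726] v=[-1.4834 0.4834]
Max displacement = 1.3726

Answer: 1.3726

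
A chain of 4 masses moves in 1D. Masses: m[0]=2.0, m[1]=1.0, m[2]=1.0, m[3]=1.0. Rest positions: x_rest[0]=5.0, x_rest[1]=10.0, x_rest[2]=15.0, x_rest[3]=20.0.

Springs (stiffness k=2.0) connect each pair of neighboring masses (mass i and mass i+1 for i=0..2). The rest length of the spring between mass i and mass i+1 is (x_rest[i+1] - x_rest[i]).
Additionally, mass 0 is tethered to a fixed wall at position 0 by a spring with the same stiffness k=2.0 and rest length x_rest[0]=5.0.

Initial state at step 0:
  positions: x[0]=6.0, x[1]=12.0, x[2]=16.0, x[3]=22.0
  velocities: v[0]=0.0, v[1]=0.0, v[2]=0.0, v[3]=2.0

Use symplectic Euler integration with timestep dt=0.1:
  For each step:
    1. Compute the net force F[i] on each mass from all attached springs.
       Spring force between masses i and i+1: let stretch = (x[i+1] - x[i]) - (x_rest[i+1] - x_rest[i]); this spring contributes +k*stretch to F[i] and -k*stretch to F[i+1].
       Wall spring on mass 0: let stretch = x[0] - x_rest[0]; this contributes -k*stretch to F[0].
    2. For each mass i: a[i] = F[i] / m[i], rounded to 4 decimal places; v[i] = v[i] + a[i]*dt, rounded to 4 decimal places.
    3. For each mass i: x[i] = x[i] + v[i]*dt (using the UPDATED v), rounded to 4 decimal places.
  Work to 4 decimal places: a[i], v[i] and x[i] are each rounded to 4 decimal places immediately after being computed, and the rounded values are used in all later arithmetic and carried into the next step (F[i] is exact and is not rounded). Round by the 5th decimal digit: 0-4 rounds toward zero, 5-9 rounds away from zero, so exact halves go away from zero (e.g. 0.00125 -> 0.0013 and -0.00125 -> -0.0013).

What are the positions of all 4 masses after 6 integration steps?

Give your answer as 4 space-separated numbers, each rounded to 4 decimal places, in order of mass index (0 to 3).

Answer: 5.9746 11.3192 16.7860 22.7262

Derivation:
Step 0: x=[6.0000 12.0000 16.0000 22.0000] v=[0.0000 0.0000 0.0000 2.0000]
Step 1: x=[6.0000 11.9600 16.0400 22.1800] v=[0.0000 -0.4000 0.4000 1.8000]
Step 2: x=[5.9996 11.8824 16.1212 22.3372] v=[-0.0040 -0.7760 0.8120 1.5720]
Step 3: x=[5.9980 11.7719 16.2419 22.4701] v=[-0.0157 -1.1048 1.2074 1.3288]
Step 4: x=[5.9942 11.6353 16.3978 22.5784] v=[-0.0381 -1.3656 1.5590 1.0832]
Step 5: x=[5.9869 11.4812 16.5821 22.6631] v=[-0.0734 -1.5413 1.8426 0.8471]
Step 6: x=[5.9746 11.3192 16.7860 22.7262] v=[-0.1227 -1.6200 2.0386 0.6309]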